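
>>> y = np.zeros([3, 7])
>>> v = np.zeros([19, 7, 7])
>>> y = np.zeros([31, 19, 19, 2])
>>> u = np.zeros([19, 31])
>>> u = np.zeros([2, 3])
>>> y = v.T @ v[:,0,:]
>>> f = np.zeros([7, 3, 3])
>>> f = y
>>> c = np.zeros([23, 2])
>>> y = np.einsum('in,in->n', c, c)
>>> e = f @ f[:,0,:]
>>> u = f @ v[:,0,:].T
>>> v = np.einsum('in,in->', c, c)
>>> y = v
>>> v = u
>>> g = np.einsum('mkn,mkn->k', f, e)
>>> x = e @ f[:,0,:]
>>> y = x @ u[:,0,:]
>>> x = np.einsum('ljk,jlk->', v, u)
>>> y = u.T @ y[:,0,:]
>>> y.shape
(19, 7, 19)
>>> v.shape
(7, 7, 19)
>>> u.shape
(7, 7, 19)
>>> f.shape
(7, 7, 7)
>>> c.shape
(23, 2)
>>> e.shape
(7, 7, 7)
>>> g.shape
(7,)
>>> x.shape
()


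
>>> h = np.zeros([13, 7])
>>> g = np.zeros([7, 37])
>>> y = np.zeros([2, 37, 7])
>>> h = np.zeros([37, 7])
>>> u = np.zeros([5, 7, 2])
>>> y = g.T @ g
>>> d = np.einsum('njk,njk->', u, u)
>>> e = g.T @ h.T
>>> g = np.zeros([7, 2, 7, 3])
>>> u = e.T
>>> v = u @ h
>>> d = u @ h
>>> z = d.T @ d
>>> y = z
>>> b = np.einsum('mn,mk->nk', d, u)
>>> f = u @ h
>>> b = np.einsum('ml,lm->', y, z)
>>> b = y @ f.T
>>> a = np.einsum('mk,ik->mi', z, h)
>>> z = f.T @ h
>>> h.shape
(37, 7)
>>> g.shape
(7, 2, 7, 3)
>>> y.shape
(7, 7)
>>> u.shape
(37, 37)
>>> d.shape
(37, 7)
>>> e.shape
(37, 37)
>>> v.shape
(37, 7)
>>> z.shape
(7, 7)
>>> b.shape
(7, 37)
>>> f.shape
(37, 7)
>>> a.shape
(7, 37)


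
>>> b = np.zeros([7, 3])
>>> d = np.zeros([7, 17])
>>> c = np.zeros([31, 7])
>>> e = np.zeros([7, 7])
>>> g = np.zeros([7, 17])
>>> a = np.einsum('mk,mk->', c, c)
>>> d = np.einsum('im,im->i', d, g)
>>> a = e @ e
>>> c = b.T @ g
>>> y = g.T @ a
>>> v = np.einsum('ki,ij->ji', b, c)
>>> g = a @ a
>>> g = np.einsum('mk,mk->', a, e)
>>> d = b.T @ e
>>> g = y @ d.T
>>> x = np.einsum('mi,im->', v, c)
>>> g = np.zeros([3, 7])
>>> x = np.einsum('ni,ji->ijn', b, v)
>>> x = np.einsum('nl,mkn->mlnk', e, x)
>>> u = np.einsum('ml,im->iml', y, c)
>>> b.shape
(7, 3)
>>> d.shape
(3, 7)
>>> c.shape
(3, 17)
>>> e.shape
(7, 7)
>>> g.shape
(3, 7)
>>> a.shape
(7, 7)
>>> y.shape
(17, 7)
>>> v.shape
(17, 3)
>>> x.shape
(3, 7, 7, 17)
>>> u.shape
(3, 17, 7)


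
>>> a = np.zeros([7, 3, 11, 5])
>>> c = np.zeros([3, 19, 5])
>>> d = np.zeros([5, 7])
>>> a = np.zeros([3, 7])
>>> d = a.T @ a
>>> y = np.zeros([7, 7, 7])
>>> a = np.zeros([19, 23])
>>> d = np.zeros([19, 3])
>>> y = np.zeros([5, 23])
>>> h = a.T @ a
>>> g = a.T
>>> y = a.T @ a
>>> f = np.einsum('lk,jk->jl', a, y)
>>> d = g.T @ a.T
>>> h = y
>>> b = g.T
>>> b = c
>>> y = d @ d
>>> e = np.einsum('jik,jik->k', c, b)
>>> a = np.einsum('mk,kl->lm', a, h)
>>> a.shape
(23, 19)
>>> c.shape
(3, 19, 5)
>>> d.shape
(19, 19)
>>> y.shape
(19, 19)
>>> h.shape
(23, 23)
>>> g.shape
(23, 19)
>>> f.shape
(23, 19)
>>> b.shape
(3, 19, 5)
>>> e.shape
(5,)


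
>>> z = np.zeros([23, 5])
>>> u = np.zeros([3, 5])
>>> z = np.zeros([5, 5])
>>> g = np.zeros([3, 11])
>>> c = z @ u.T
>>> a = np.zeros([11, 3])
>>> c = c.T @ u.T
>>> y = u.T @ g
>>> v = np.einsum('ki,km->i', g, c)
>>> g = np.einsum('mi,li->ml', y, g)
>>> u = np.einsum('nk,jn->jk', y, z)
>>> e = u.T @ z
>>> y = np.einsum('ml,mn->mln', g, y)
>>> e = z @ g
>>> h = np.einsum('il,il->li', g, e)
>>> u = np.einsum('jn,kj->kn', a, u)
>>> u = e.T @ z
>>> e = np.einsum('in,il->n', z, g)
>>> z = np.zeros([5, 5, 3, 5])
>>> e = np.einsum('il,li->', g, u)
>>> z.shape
(5, 5, 3, 5)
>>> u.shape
(3, 5)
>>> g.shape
(5, 3)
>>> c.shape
(3, 3)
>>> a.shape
(11, 3)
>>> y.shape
(5, 3, 11)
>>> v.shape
(11,)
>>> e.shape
()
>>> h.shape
(3, 5)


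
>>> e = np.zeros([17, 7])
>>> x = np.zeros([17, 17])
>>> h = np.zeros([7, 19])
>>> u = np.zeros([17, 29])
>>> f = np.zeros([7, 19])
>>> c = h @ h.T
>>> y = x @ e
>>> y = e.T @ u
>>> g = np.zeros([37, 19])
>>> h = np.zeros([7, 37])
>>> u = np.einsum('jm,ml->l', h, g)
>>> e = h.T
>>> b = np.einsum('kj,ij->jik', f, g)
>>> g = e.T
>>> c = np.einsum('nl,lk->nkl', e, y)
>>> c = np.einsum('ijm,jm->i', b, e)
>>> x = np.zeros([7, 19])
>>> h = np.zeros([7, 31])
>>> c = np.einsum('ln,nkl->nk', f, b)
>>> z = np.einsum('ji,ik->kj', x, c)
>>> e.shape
(37, 7)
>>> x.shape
(7, 19)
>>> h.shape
(7, 31)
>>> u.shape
(19,)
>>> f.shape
(7, 19)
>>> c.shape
(19, 37)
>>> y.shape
(7, 29)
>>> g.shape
(7, 37)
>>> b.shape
(19, 37, 7)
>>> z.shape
(37, 7)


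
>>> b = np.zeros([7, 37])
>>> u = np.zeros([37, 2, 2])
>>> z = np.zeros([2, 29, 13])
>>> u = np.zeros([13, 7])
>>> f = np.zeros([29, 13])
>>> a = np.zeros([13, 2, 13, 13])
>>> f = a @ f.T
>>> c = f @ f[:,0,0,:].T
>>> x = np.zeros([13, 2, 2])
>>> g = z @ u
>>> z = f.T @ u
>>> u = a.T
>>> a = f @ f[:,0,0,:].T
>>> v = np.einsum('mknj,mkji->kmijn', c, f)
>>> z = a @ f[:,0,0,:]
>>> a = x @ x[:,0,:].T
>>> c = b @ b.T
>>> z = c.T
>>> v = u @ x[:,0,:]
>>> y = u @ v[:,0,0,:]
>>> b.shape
(7, 37)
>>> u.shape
(13, 13, 2, 13)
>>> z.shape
(7, 7)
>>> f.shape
(13, 2, 13, 29)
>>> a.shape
(13, 2, 13)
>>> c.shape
(7, 7)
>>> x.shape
(13, 2, 2)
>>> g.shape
(2, 29, 7)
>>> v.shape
(13, 13, 2, 2)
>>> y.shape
(13, 13, 2, 2)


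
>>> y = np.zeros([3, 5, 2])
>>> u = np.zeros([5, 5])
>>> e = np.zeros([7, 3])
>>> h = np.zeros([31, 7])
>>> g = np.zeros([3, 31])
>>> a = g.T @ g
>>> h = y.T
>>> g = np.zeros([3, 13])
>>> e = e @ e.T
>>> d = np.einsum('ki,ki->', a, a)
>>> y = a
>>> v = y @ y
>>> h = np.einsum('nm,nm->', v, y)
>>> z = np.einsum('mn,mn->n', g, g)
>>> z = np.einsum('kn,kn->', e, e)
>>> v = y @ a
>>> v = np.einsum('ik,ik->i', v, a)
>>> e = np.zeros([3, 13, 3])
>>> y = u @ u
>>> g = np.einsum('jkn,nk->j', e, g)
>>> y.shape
(5, 5)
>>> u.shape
(5, 5)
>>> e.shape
(3, 13, 3)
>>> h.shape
()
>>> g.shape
(3,)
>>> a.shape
(31, 31)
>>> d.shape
()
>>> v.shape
(31,)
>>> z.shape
()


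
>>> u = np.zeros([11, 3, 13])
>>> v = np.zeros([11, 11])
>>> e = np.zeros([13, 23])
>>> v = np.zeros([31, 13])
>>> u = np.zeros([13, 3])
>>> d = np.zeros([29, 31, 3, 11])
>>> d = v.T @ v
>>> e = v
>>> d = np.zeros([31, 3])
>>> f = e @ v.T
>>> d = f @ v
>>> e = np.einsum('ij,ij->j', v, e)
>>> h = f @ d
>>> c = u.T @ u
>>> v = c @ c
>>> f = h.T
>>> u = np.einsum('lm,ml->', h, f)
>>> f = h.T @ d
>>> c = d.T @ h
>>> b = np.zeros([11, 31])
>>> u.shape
()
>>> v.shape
(3, 3)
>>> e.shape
(13,)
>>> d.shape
(31, 13)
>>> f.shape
(13, 13)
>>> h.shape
(31, 13)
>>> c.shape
(13, 13)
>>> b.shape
(11, 31)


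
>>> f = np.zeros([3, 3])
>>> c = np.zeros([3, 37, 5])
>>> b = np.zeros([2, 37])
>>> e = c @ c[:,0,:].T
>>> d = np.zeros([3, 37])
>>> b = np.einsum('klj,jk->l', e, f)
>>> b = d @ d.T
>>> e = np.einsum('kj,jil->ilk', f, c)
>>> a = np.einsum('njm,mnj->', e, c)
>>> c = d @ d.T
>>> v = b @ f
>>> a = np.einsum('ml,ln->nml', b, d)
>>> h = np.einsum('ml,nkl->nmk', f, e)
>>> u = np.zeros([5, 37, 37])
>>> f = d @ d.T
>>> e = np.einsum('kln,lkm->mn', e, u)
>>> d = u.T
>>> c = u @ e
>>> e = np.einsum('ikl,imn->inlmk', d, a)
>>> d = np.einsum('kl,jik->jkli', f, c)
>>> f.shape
(3, 3)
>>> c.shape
(5, 37, 3)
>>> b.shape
(3, 3)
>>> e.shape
(37, 3, 5, 3, 37)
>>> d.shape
(5, 3, 3, 37)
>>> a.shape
(37, 3, 3)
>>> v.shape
(3, 3)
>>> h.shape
(37, 3, 5)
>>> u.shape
(5, 37, 37)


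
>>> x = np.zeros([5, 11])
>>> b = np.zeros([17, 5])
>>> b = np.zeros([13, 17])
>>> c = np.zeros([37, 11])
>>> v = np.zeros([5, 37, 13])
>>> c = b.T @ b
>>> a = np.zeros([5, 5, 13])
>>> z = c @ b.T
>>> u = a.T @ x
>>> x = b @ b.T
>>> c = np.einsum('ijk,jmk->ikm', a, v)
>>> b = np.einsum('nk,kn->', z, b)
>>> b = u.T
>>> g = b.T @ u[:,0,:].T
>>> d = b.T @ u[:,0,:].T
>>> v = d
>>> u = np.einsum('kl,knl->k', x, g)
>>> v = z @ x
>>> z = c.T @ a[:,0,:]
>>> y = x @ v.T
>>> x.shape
(13, 13)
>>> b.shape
(11, 5, 13)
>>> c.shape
(5, 13, 37)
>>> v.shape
(17, 13)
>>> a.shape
(5, 5, 13)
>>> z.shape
(37, 13, 13)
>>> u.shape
(13,)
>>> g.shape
(13, 5, 13)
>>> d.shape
(13, 5, 13)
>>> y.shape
(13, 17)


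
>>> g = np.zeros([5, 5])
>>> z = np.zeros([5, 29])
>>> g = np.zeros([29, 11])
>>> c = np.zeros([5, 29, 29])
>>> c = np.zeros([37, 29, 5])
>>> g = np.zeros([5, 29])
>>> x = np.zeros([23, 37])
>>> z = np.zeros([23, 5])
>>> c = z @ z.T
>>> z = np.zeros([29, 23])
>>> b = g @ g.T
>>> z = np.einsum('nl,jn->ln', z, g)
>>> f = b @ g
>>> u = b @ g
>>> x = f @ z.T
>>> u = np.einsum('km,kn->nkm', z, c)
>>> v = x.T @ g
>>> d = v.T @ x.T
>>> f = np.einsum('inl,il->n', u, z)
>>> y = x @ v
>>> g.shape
(5, 29)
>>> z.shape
(23, 29)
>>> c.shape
(23, 23)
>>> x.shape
(5, 23)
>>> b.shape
(5, 5)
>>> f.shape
(23,)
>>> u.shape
(23, 23, 29)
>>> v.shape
(23, 29)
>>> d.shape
(29, 5)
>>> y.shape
(5, 29)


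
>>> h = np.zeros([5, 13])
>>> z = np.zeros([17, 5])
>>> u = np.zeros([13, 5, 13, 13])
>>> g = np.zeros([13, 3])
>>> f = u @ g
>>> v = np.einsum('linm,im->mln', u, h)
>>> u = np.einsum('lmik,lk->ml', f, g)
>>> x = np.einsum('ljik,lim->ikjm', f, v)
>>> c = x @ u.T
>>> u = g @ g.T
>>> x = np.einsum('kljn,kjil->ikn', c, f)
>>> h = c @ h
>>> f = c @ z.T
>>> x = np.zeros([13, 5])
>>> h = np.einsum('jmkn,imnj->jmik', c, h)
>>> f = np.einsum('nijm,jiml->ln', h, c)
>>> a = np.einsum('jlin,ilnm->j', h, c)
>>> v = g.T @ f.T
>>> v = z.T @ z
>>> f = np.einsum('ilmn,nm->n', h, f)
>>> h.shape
(13, 3, 13, 5)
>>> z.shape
(17, 5)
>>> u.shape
(13, 13)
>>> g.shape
(13, 3)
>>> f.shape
(5,)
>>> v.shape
(5, 5)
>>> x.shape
(13, 5)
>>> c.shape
(13, 3, 5, 5)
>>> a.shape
(13,)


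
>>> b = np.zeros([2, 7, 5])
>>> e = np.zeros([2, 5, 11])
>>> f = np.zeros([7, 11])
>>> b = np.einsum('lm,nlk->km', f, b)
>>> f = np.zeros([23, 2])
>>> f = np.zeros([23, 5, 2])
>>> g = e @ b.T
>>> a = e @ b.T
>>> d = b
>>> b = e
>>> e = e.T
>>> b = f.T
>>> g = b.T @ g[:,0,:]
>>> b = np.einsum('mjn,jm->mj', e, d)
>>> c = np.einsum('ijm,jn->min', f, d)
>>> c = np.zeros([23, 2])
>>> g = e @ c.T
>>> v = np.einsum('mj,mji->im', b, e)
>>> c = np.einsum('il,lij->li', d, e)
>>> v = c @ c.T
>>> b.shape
(11, 5)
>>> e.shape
(11, 5, 2)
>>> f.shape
(23, 5, 2)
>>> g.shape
(11, 5, 23)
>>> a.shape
(2, 5, 5)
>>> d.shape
(5, 11)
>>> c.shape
(11, 5)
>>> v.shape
(11, 11)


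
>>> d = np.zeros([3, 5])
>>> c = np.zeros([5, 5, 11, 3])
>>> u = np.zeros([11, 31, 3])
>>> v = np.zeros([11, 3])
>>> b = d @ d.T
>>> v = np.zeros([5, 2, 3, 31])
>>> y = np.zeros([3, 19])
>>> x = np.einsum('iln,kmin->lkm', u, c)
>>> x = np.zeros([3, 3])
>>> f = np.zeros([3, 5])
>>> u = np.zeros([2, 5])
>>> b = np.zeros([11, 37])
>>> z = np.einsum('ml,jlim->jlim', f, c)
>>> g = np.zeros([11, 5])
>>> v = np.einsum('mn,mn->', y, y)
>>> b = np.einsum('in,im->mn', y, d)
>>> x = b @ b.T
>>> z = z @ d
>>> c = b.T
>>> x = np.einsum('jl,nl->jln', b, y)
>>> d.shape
(3, 5)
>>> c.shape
(19, 5)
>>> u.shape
(2, 5)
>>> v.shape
()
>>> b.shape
(5, 19)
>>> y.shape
(3, 19)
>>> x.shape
(5, 19, 3)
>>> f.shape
(3, 5)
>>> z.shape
(5, 5, 11, 5)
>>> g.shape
(11, 5)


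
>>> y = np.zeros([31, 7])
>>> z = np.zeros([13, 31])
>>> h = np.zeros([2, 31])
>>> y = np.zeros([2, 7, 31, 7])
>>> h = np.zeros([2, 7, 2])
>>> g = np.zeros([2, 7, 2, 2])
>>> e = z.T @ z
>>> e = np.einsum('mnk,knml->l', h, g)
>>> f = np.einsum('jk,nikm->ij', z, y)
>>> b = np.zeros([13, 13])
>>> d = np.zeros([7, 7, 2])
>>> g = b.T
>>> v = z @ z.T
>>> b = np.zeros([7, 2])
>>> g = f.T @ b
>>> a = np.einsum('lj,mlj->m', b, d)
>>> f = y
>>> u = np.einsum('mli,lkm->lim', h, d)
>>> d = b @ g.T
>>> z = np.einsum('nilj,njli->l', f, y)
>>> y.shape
(2, 7, 31, 7)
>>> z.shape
(31,)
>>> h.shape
(2, 7, 2)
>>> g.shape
(13, 2)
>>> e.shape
(2,)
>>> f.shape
(2, 7, 31, 7)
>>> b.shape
(7, 2)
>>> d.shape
(7, 13)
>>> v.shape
(13, 13)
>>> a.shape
(7,)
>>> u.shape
(7, 2, 2)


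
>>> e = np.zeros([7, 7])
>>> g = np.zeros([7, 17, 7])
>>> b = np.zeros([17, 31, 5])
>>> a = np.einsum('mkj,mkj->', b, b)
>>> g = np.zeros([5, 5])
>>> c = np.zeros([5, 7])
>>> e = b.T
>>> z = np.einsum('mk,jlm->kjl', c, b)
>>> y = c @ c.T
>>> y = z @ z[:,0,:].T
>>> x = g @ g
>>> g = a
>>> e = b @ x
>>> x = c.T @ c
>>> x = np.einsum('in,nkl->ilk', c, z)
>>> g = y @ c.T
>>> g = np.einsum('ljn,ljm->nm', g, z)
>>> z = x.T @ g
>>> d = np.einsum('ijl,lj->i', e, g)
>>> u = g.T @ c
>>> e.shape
(17, 31, 5)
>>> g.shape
(5, 31)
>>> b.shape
(17, 31, 5)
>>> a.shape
()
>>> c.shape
(5, 7)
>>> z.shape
(17, 31, 31)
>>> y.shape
(7, 17, 7)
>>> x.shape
(5, 31, 17)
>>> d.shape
(17,)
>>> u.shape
(31, 7)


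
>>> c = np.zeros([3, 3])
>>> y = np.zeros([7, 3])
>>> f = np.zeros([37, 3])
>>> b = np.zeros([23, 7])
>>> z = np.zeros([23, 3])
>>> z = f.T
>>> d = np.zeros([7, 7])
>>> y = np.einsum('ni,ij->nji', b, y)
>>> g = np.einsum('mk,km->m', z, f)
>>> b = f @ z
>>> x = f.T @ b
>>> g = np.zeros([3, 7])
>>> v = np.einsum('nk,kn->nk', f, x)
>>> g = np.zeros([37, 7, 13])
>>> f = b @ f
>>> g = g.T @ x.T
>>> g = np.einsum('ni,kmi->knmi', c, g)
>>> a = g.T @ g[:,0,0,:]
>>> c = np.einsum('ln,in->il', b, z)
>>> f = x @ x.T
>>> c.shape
(3, 37)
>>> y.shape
(23, 3, 7)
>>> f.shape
(3, 3)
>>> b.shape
(37, 37)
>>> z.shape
(3, 37)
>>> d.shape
(7, 7)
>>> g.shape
(13, 3, 7, 3)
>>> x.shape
(3, 37)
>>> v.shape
(37, 3)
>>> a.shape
(3, 7, 3, 3)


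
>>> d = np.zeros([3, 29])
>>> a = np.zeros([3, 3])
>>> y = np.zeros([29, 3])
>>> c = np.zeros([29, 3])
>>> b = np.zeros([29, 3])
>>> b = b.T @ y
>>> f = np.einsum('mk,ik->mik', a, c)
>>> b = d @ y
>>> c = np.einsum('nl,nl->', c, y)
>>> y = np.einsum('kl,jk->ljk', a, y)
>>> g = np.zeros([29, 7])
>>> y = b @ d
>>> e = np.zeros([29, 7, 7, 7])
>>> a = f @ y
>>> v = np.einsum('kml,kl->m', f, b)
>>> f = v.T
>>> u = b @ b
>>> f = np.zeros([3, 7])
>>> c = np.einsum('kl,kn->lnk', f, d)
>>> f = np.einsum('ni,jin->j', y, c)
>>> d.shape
(3, 29)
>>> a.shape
(3, 29, 29)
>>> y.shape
(3, 29)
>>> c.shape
(7, 29, 3)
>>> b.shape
(3, 3)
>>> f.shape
(7,)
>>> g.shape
(29, 7)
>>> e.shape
(29, 7, 7, 7)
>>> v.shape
(29,)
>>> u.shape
(3, 3)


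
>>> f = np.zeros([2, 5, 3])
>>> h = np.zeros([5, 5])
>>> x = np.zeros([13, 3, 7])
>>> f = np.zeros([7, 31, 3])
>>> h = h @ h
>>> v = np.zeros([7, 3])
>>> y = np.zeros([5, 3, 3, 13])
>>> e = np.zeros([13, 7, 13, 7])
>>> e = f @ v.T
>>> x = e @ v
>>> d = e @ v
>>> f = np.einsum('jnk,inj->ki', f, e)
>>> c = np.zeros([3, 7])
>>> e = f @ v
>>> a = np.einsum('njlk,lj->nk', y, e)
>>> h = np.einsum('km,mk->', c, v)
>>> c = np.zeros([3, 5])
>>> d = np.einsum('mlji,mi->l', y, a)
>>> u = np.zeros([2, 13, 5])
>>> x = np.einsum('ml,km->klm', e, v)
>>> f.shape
(3, 7)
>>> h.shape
()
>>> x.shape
(7, 3, 3)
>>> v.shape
(7, 3)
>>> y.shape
(5, 3, 3, 13)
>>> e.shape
(3, 3)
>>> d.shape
(3,)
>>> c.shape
(3, 5)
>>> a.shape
(5, 13)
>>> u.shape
(2, 13, 5)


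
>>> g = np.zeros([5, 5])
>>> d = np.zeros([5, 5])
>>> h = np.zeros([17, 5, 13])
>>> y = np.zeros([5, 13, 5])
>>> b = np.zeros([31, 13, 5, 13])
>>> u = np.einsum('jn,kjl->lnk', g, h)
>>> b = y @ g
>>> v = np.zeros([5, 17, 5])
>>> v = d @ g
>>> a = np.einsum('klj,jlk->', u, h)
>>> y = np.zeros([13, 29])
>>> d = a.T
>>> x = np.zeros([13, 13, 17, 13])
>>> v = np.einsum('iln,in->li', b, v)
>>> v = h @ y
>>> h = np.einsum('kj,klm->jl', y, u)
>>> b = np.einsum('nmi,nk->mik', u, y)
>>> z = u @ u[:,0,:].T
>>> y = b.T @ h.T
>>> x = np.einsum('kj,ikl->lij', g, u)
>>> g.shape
(5, 5)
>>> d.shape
()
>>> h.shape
(29, 5)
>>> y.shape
(29, 17, 29)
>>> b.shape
(5, 17, 29)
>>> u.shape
(13, 5, 17)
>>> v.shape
(17, 5, 29)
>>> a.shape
()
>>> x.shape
(17, 13, 5)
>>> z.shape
(13, 5, 13)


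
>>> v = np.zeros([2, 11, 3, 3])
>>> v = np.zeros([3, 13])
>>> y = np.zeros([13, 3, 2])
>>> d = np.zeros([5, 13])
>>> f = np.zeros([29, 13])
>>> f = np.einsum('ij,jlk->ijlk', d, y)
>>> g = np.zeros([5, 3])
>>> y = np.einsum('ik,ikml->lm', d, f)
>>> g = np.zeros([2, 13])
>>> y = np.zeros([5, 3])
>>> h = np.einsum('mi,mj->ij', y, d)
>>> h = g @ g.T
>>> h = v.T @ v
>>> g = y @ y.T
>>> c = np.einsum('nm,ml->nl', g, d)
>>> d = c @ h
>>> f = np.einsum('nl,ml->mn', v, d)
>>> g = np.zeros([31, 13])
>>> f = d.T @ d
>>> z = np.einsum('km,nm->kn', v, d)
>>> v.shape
(3, 13)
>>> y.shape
(5, 3)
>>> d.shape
(5, 13)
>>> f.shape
(13, 13)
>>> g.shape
(31, 13)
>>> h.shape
(13, 13)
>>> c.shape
(5, 13)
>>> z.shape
(3, 5)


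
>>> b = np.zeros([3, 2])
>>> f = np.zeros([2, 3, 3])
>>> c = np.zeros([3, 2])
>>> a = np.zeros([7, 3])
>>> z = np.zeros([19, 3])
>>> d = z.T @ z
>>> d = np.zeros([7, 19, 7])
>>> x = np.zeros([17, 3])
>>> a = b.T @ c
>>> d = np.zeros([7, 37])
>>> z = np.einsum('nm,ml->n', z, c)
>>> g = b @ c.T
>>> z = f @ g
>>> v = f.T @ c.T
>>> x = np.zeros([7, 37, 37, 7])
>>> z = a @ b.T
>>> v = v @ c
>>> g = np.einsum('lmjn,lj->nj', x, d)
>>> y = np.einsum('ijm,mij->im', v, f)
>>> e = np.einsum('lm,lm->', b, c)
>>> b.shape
(3, 2)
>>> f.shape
(2, 3, 3)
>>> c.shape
(3, 2)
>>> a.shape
(2, 2)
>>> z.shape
(2, 3)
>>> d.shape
(7, 37)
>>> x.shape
(7, 37, 37, 7)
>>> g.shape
(7, 37)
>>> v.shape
(3, 3, 2)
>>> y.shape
(3, 2)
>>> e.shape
()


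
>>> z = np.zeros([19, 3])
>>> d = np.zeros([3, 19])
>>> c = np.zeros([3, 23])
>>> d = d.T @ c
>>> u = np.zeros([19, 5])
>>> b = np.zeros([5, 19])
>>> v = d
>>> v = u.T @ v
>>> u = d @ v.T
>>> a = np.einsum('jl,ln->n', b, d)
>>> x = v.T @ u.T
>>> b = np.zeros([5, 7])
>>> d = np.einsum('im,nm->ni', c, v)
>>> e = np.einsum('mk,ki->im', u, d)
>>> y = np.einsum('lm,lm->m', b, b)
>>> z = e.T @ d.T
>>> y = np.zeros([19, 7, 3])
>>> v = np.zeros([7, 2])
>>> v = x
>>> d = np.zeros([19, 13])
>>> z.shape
(19, 5)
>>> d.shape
(19, 13)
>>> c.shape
(3, 23)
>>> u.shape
(19, 5)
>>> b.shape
(5, 7)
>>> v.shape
(23, 19)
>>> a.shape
(23,)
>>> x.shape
(23, 19)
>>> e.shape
(3, 19)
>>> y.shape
(19, 7, 3)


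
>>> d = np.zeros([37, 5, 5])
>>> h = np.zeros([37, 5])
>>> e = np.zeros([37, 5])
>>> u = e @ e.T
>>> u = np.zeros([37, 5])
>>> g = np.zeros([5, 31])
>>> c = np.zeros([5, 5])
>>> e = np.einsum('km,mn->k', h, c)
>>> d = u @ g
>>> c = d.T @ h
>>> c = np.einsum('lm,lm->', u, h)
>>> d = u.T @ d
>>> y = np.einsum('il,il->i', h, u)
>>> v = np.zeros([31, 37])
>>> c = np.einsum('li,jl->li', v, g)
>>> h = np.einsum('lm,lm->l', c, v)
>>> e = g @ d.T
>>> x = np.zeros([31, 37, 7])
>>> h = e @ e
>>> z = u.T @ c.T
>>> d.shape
(5, 31)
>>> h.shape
(5, 5)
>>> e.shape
(5, 5)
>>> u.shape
(37, 5)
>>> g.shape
(5, 31)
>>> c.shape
(31, 37)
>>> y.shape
(37,)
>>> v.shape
(31, 37)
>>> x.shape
(31, 37, 7)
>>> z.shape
(5, 31)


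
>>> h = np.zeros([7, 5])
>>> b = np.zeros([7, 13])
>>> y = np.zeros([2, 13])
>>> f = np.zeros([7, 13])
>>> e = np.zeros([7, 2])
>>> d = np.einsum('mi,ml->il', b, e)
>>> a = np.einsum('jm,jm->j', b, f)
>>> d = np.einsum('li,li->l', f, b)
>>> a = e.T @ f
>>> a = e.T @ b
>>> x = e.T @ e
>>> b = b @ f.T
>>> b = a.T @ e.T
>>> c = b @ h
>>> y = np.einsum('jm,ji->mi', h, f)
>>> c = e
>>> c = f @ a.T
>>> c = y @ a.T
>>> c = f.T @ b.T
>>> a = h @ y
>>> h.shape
(7, 5)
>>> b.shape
(13, 7)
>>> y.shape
(5, 13)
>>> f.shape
(7, 13)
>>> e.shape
(7, 2)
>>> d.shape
(7,)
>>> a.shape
(7, 13)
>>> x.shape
(2, 2)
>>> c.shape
(13, 13)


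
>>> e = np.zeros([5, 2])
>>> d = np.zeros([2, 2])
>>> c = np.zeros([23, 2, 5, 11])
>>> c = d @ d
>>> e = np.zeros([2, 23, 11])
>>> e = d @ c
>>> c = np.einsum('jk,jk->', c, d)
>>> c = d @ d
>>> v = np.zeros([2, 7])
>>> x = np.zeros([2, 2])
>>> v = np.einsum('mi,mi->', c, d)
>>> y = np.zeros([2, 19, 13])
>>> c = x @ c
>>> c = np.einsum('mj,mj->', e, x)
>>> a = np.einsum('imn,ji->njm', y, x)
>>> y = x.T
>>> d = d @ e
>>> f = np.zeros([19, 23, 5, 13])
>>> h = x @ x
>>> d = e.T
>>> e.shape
(2, 2)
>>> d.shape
(2, 2)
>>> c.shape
()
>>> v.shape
()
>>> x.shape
(2, 2)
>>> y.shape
(2, 2)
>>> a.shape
(13, 2, 19)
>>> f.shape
(19, 23, 5, 13)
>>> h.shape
(2, 2)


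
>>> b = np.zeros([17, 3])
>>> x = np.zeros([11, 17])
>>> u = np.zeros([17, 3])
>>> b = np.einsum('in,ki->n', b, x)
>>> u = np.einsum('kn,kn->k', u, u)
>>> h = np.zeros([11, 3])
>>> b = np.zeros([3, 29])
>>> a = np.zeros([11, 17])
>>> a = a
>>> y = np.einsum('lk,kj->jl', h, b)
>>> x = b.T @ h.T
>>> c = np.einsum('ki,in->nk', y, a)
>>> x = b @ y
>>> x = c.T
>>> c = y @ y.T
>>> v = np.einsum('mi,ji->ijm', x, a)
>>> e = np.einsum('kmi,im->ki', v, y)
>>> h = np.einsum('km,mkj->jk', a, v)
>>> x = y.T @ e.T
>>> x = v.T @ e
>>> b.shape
(3, 29)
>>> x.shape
(29, 11, 29)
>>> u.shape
(17,)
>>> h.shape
(29, 11)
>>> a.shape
(11, 17)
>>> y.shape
(29, 11)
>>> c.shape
(29, 29)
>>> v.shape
(17, 11, 29)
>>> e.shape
(17, 29)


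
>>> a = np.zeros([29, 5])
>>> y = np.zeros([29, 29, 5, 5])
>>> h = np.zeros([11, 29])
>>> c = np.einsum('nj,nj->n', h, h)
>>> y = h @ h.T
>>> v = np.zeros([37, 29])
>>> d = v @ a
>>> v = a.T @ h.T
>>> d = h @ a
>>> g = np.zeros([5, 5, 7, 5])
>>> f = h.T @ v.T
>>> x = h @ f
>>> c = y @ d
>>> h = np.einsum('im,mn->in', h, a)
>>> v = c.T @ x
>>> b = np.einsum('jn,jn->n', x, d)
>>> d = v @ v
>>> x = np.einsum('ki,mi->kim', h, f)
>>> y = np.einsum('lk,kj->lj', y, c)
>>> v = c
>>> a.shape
(29, 5)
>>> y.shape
(11, 5)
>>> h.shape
(11, 5)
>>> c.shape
(11, 5)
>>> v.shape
(11, 5)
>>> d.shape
(5, 5)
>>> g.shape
(5, 5, 7, 5)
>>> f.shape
(29, 5)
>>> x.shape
(11, 5, 29)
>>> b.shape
(5,)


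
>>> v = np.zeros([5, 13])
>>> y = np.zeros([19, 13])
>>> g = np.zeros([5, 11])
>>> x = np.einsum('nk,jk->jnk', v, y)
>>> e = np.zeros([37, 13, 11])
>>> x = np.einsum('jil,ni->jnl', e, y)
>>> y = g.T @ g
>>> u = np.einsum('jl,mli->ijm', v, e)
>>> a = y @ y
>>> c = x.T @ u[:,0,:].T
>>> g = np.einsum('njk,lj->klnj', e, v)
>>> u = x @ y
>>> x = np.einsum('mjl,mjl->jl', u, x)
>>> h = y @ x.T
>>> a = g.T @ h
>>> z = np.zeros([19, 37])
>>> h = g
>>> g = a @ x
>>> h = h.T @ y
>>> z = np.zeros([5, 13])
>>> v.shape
(5, 13)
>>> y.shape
(11, 11)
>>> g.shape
(13, 37, 5, 11)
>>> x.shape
(19, 11)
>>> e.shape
(37, 13, 11)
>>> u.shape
(37, 19, 11)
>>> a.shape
(13, 37, 5, 19)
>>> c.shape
(11, 19, 11)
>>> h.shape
(13, 37, 5, 11)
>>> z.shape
(5, 13)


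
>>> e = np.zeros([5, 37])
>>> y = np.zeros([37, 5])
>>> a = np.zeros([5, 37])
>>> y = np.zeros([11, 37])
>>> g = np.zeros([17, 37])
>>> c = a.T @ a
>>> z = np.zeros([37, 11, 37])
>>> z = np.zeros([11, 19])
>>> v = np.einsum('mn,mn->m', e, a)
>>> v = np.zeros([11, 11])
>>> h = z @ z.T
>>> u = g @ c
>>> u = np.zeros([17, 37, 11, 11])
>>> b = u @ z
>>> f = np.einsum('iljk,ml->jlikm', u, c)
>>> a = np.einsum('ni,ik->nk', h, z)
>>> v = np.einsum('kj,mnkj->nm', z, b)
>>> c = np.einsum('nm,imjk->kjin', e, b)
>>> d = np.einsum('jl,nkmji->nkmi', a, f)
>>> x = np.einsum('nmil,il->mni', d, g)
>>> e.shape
(5, 37)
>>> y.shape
(11, 37)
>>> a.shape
(11, 19)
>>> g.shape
(17, 37)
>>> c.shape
(19, 11, 17, 5)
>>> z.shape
(11, 19)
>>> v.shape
(37, 17)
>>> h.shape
(11, 11)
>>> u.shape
(17, 37, 11, 11)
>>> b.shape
(17, 37, 11, 19)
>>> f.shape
(11, 37, 17, 11, 37)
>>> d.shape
(11, 37, 17, 37)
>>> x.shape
(37, 11, 17)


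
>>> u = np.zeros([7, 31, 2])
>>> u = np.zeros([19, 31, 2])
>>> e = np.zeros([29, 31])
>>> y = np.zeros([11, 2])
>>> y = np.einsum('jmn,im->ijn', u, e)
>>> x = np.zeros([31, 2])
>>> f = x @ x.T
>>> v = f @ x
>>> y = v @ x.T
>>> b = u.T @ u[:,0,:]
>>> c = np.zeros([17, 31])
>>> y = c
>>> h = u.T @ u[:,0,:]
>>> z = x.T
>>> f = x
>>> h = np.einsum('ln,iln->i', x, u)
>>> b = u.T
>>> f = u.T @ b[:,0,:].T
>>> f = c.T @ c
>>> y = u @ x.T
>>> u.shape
(19, 31, 2)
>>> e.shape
(29, 31)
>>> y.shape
(19, 31, 31)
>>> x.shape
(31, 2)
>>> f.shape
(31, 31)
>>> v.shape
(31, 2)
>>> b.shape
(2, 31, 19)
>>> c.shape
(17, 31)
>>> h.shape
(19,)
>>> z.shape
(2, 31)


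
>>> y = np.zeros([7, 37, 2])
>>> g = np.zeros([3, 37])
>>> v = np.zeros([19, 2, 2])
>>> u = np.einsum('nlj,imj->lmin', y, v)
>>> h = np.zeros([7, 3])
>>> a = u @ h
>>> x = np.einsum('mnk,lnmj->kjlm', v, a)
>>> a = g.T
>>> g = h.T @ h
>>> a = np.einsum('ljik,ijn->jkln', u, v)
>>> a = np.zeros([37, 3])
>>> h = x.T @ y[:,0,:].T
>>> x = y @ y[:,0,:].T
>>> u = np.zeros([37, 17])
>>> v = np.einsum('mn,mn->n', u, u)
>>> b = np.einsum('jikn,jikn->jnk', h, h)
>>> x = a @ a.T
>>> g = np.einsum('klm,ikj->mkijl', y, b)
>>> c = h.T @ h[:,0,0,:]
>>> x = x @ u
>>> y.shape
(7, 37, 2)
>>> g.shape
(2, 7, 19, 3, 37)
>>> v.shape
(17,)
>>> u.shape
(37, 17)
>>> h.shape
(19, 37, 3, 7)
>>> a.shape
(37, 3)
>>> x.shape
(37, 17)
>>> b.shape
(19, 7, 3)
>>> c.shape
(7, 3, 37, 7)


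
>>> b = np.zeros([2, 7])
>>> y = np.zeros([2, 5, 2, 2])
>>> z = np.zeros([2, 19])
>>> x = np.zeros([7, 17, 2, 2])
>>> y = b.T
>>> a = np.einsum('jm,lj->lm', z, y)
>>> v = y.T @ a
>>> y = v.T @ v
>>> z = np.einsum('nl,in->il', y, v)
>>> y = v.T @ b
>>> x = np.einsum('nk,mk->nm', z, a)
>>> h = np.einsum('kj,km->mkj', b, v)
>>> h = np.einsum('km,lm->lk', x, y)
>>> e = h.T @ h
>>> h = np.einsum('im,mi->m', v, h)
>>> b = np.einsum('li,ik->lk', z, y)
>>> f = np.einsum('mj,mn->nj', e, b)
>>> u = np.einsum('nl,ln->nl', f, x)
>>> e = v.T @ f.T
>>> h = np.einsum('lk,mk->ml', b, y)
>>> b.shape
(2, 7)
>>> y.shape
(19, 7)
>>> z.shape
(2, 19)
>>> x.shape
(2, 7)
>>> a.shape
(7, 19)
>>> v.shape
(2, 19)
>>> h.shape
(19, 2)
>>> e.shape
(19, 7)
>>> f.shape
(7, 2)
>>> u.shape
(7, 2)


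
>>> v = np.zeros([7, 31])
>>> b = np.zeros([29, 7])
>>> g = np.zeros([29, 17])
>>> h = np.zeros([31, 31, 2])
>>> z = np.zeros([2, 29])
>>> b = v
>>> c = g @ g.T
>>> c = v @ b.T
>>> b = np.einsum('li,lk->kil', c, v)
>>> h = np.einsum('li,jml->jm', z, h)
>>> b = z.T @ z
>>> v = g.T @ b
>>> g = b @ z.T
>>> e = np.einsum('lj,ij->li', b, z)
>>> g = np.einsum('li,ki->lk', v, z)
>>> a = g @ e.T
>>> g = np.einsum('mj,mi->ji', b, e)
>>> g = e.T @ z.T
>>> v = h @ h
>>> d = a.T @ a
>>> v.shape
(31, 31)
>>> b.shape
(29, 29)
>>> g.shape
(2, 2)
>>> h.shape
(31, 31)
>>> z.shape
(2, 29)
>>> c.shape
(7, 7)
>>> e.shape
(29, 2)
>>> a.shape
(17, 29)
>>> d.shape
(29, 29)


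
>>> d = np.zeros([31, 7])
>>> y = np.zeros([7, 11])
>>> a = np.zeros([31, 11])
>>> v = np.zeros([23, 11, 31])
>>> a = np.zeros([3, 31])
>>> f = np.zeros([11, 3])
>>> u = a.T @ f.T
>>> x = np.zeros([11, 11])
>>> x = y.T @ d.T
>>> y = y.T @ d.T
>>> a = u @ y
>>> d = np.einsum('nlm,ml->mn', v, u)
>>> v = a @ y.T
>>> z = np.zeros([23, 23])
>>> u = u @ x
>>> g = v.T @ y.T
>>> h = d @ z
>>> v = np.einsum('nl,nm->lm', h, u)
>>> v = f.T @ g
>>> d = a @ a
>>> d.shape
(31, 31)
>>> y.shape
(11, 31)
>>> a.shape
(31, 31)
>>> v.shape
(3, 11)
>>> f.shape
(11, 3)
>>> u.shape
(31, 31)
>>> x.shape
(11, 31)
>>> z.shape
(23, 23)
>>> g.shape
(11, 11)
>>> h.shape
(31, 23)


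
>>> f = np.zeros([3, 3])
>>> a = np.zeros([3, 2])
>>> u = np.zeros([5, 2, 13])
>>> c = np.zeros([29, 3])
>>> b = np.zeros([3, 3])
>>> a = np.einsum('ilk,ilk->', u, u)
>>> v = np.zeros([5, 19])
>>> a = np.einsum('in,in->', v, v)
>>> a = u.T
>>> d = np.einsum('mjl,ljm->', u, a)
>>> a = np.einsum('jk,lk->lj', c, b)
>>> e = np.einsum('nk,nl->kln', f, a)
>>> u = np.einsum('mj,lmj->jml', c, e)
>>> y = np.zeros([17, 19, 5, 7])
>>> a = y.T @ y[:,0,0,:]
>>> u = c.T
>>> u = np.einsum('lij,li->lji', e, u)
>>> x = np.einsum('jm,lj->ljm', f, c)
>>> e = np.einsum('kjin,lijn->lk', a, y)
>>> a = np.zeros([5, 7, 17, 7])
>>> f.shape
(3, 3)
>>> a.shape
(5, 7, 17, 7)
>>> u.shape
(3, 3, 29)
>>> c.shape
(29, 3)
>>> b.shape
(3, 3)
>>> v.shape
(5, 19)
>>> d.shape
()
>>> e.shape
(17, 7)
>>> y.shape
(17, 19, 5, 7)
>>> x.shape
(29, 3, 3)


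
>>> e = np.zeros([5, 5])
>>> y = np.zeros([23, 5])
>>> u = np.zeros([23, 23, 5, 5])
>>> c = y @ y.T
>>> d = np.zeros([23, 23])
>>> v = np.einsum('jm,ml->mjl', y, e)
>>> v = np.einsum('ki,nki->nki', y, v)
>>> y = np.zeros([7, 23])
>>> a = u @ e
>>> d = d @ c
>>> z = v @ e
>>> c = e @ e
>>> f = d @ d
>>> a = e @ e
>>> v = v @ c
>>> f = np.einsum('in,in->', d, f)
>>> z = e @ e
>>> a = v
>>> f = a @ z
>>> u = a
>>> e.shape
(5, 5)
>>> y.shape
(7, 23)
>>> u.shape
(5, 23, 5)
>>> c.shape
(5, 5)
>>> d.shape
(23, 23)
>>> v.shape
(5, 23, 5)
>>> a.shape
(5, 23, 5)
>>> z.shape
(5, 5)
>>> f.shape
(5, 23, 5)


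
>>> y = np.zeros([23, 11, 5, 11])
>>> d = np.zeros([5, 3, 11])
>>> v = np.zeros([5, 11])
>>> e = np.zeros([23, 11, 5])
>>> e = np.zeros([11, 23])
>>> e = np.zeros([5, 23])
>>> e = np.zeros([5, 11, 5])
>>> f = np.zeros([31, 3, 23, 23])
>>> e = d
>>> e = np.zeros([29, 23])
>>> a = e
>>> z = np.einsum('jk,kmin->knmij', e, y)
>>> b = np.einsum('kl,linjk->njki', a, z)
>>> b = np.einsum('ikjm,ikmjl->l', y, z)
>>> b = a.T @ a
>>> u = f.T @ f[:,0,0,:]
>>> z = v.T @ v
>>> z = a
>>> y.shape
(23, 11, 5, 11)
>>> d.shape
(5, 3, 11)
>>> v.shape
(5, 11)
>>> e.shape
(29, 23)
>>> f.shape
(31, 3, 23, 23)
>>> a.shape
(29, 23)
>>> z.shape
(29, 23)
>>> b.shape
(23, 23)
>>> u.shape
(23, 23, 3, 23)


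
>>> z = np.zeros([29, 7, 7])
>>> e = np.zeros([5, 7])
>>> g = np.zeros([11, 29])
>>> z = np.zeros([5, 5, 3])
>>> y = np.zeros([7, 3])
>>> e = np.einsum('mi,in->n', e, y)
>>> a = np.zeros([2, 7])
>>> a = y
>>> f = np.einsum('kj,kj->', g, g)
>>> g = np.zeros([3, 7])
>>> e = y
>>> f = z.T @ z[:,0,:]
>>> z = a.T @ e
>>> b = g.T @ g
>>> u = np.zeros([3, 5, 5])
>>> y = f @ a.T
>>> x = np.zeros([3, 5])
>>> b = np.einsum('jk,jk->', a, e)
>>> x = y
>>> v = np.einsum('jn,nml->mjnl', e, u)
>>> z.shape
(3, 3)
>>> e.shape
(7, 3)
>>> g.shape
(3, 7)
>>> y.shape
(3, 5, 7)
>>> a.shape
(7, 3)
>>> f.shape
(3, 5, 3)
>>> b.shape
()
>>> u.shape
(3, 5, 5)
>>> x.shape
(3, 5, 7)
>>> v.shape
(5, 7, 3, 5)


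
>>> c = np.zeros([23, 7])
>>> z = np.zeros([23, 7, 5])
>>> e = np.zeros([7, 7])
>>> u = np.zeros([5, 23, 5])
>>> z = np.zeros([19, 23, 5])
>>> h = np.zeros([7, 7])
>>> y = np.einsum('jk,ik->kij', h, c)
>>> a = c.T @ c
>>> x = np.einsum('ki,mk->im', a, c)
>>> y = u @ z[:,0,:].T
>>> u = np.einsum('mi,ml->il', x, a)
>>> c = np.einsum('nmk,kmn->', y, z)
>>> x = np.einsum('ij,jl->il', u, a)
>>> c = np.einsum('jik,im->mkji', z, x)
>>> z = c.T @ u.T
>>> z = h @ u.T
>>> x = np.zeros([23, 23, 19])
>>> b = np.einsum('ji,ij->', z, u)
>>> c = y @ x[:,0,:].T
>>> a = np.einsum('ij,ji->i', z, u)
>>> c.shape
(5, 23, 23)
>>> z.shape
(7, 23)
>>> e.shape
(7, 7)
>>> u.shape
(23, 7)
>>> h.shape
(7, 7)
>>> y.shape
(5, 23, 19)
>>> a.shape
(7,)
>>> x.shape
(23, 23, 19)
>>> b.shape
()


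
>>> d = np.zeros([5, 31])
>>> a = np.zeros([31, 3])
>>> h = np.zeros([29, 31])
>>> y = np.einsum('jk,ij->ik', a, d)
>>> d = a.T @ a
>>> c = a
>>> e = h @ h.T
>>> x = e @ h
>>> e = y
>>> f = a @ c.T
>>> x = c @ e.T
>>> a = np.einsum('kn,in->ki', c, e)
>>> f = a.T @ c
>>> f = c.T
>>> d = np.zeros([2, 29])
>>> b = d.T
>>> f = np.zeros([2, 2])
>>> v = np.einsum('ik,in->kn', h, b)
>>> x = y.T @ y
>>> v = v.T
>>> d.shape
(2, 29)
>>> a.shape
(31, 5)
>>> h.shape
(29, 31)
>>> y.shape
(5, 3)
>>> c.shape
(31, 3)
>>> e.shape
(5, 3)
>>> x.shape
(3, 3)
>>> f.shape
(2, 2)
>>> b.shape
(29, 2)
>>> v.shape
(2, 31)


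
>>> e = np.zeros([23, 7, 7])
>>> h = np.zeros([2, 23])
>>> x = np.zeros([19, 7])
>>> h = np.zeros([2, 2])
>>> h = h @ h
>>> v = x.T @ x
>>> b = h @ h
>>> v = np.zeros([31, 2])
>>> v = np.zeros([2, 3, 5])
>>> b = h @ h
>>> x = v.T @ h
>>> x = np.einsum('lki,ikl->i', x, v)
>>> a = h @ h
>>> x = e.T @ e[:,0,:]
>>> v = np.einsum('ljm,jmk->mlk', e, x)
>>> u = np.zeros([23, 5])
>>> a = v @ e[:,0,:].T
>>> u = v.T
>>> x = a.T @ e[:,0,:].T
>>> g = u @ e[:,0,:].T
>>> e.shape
(23, 7, 7)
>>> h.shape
(2, 2)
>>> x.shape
(23, 23, 23)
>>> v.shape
(7, 23, 7)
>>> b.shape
(2, 2)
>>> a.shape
(7, 23, 23)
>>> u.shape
(7, 23, 7)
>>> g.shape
(7, 23, 23)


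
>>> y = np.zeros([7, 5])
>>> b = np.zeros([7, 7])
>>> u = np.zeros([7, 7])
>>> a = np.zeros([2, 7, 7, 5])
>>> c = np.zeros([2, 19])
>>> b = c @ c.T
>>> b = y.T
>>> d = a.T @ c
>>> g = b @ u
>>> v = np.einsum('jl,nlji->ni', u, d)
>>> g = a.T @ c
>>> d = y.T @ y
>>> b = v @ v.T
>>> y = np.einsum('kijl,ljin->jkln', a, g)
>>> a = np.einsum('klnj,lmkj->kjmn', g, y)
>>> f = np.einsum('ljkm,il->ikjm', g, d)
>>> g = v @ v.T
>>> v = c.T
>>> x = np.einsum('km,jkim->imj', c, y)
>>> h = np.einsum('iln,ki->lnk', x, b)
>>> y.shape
(7, 2, 5, 19)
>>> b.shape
(5, 5)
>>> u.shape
(7, 7)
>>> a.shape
(5, 19, 2, 7)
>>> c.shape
(2, 19)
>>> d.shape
(5, 5)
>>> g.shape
(5, 5)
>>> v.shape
(19, 2)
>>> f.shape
(5, 7, 7, 19)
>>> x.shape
(5, 19, 7)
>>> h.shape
(19, 7, 5)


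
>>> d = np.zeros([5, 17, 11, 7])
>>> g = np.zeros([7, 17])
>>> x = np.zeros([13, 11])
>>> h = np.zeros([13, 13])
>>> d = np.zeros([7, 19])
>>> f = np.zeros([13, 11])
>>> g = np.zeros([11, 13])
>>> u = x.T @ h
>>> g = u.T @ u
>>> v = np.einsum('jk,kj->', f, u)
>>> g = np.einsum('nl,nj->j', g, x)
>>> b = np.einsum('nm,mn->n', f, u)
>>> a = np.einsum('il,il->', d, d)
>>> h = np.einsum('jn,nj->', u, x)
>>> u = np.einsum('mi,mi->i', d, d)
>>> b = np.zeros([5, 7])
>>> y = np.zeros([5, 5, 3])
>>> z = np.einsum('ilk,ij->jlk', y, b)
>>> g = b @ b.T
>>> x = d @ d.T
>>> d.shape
(7, 19)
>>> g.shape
(5, 5)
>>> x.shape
(7, 7)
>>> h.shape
()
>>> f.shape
(13, 11)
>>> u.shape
(19,)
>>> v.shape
()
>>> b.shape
(5, 7)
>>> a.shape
()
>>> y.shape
(5, 5, 3)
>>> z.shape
(7, 5, 3)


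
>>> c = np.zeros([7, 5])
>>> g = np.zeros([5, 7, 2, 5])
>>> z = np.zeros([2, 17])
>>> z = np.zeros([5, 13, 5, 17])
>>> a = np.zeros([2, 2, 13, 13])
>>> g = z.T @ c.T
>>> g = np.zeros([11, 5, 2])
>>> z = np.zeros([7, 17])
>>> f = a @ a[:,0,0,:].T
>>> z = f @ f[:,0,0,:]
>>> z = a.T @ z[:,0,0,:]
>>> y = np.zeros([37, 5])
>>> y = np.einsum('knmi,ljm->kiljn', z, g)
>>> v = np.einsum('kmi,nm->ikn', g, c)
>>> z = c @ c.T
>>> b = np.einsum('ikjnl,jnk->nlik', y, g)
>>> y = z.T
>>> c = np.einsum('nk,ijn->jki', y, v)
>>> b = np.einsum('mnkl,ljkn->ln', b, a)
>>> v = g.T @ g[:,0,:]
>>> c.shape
(11, 7, 2)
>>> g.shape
(11, 5, 2)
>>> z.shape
(7, 7)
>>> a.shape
(2, 2, 13, 13)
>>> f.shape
(2, 2, 13, 2)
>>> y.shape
(7, 7)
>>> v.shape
(2, 5, 2)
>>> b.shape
(2, 13)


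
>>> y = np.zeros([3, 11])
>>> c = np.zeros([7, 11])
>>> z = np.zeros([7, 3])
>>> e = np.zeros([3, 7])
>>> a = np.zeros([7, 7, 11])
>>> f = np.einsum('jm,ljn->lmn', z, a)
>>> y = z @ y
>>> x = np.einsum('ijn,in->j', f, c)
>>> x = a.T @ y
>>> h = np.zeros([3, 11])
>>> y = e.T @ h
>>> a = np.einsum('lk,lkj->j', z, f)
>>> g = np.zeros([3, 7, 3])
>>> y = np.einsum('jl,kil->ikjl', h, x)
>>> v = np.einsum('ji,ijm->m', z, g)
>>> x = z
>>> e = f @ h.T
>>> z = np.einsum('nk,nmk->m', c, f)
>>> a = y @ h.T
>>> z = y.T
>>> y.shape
(7, 11, 3, 11)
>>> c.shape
(7, 11)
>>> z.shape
(11, 3, 11, 7)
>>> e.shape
(7, 3, 3)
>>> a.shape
(7, 11, 3, 3)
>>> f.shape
(7, 3, 11)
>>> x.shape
(7, 3)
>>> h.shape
(3, 11)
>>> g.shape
(3, 7, 3)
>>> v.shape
(3,)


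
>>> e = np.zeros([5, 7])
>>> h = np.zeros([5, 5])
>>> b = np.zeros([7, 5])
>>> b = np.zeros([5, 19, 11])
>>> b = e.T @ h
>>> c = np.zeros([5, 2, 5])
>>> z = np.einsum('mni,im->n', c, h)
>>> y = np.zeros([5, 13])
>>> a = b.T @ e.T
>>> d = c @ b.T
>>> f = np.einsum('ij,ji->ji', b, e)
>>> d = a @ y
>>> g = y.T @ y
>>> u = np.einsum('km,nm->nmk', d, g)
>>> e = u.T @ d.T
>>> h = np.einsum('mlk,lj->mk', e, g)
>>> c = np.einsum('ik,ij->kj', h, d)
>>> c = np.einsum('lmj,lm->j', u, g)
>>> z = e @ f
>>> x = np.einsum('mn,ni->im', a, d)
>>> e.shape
(5, 13, 5)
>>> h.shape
(5, 5)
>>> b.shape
(7, 5)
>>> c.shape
(5,)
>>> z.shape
(5, 13, 7)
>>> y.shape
(5, 13)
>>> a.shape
(5, 5)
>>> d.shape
(5, 13)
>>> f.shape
(5, 7)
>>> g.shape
(13, 13)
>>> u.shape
(13, 13, 5)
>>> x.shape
(13, 5)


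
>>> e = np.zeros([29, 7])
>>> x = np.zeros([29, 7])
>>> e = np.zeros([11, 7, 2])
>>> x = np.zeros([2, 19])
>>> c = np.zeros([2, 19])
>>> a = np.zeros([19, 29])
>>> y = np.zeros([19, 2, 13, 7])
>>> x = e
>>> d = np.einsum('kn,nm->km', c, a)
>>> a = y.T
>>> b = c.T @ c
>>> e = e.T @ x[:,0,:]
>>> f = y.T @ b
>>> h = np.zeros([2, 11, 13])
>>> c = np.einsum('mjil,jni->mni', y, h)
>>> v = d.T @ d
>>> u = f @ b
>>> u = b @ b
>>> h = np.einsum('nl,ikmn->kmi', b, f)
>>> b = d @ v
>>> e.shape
(2, 7, 2)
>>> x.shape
(11, 7, 2)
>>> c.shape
(19, 11, 13)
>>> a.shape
(7, 13, 2, 19)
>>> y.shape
(19, 2, 13, 7)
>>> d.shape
(2, 29)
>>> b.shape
(2, 29)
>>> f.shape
(7, 13, 2, 19)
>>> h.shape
(13, 2, 7)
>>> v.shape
(29, 29)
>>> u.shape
(19, 19)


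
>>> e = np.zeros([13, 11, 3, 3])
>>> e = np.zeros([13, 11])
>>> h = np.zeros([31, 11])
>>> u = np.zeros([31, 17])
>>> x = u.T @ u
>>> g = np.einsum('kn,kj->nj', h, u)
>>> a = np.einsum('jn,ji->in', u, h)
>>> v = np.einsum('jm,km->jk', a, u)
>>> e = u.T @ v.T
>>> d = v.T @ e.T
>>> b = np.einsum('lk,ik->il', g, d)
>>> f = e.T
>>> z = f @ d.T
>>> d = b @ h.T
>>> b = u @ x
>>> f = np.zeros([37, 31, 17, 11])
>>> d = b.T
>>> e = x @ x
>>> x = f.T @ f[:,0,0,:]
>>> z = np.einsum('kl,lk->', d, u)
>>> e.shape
(17, 17)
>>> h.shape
(31, 11)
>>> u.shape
(31, 17)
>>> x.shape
(11, 17, 31, 11)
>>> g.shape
(11, 17)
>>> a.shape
(11, 17)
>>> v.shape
(11, 31)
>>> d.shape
(17, 31)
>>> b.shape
(31, 17)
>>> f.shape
(37, 31, 17, 11)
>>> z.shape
()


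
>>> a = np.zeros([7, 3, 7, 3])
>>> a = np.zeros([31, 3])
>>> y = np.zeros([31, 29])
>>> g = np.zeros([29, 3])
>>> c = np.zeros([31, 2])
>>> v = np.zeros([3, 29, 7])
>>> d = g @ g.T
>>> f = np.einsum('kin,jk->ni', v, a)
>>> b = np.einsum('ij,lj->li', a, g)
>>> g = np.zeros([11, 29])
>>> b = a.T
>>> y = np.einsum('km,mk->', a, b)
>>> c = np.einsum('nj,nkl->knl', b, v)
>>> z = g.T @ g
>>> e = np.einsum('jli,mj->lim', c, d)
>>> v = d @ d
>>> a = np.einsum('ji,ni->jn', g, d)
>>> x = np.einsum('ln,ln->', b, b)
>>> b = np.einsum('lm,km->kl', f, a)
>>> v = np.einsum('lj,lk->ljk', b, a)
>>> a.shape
(11, 29)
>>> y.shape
()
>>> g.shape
(11, 29)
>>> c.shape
(29, 3, 7)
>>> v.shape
(11, 7, 29)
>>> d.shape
(29, 29)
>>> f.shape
(7, 29)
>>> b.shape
(11, 7)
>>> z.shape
(29, 29)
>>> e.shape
(3, 7, 29)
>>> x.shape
()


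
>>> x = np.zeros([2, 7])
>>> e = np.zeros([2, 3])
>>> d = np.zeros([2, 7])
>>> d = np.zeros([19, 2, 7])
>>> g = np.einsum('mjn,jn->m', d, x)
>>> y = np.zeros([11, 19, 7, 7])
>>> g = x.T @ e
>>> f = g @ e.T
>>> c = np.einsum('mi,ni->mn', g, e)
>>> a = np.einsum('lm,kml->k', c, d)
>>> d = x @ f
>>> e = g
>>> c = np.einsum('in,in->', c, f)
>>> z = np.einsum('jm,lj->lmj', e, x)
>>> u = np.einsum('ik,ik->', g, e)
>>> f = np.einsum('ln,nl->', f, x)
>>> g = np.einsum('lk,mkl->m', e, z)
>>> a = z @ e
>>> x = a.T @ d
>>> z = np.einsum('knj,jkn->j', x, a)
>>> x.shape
(3, 3, 2)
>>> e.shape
(7, 3)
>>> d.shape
(2, 2)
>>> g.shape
(2,)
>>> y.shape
(11, 19, 7, 7)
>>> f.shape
()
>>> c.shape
()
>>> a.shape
(2, 3, 3)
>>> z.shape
(2,)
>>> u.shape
()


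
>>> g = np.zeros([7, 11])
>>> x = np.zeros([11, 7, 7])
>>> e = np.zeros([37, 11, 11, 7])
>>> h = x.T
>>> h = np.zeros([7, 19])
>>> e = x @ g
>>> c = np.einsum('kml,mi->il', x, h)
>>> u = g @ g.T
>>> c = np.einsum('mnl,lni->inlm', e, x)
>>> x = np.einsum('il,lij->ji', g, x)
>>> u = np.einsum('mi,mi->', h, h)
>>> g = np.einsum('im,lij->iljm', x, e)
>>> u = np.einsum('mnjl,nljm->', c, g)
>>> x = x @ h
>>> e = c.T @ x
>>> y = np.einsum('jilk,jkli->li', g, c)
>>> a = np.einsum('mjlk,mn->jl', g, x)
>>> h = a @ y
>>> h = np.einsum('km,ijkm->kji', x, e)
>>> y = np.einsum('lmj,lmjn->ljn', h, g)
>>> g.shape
(7, 11, 11, 7)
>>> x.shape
(7, 19)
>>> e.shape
(11, 11, 7, 19)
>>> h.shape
(7, 11, 11)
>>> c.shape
(7, 7, 11, 11)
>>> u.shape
()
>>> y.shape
(7, 11, 7)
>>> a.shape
(11, 11)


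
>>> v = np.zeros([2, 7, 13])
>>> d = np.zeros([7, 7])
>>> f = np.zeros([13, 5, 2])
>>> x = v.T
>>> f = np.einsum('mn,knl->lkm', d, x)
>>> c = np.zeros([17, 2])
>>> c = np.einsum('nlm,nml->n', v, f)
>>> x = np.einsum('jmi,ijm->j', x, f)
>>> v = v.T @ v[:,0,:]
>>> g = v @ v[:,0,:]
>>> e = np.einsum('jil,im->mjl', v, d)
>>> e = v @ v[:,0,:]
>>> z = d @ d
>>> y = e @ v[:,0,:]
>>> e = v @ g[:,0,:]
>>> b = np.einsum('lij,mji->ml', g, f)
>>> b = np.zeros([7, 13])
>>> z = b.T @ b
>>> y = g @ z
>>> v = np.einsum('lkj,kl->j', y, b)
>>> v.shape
(13,)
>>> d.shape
(7, 7)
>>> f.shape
(2, 13, 7)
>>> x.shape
(13,)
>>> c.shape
(2,)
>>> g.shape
(13, 7, 13)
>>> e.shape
(13, 7, 13)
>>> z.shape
(13, 13)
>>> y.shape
(13, 7, 13)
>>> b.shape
(7, 13)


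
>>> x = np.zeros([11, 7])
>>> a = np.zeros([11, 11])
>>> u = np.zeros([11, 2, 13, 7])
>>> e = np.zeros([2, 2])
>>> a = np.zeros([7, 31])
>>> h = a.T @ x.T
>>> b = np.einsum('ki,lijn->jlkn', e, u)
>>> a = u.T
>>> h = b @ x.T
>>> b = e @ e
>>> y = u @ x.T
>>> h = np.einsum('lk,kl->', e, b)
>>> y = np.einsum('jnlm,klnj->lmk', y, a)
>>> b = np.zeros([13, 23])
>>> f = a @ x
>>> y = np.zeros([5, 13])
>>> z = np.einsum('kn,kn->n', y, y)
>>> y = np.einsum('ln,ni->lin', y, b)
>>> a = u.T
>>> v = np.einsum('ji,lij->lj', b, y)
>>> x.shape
(11, 7)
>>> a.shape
(7, 13, 2, 11)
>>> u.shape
(11, 2, 13, 7)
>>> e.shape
(2, 2)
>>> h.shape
()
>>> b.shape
(13, 23)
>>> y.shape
(5, 23, 13)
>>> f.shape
(7, 13, 2, 7)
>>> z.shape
(13,)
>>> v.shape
(5, 13)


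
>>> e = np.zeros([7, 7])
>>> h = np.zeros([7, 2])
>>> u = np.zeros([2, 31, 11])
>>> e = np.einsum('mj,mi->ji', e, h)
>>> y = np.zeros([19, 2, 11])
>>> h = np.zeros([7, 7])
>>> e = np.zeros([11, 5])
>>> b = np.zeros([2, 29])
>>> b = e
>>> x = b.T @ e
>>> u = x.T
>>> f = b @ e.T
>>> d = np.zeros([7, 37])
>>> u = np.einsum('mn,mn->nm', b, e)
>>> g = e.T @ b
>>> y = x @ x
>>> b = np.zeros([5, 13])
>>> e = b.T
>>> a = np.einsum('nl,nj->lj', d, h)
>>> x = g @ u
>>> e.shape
(13, 5)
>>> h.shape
(7, 7)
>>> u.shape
(5, 11)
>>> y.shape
(5, 5)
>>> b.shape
(5, 13)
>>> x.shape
(5, 11)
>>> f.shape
(11, 11)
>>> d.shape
(7, 37)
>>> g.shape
(5, 5)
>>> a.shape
(37, 7)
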